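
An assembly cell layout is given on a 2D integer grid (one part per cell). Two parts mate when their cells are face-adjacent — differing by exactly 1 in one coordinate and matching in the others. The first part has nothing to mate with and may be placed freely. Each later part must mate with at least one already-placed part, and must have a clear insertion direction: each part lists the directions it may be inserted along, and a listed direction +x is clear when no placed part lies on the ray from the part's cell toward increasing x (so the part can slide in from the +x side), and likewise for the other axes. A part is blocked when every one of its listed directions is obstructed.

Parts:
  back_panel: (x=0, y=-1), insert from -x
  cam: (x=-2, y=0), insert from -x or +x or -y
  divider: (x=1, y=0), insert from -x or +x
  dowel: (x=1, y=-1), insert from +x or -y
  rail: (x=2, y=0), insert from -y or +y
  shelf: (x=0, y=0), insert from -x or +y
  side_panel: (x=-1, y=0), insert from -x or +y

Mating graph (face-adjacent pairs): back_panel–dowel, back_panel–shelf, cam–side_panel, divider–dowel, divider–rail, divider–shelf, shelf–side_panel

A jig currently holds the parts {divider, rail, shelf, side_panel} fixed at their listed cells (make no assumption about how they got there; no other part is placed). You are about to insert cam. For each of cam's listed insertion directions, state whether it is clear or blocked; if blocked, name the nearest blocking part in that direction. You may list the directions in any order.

+x: blocked by side_panel; -x: clear; -y: clear

-x: ray from cam(-2, 0) has no placed part ⇒ clear
+x: nearest on ray is side_panel@(-1, 0) ⇒ blocked
-y: ray from cam(-2, 0) has no placed part ⇒ clear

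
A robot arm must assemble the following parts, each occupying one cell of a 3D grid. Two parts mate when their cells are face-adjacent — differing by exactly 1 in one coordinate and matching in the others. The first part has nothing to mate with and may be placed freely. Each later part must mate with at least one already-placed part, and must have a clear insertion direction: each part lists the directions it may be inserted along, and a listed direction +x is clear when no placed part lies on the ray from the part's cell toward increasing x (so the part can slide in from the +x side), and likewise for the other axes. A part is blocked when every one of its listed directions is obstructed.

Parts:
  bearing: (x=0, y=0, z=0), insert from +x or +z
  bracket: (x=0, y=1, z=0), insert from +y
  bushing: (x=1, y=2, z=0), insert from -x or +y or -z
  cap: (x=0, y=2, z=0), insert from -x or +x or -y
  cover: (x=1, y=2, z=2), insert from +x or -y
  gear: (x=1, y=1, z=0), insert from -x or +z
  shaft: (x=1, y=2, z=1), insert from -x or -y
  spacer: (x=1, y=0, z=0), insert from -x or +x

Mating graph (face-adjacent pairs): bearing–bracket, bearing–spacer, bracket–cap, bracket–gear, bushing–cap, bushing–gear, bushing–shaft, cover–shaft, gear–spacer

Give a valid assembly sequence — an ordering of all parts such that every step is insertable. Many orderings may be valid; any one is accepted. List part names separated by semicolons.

1. bushing@(1, 2, 0) [-x clear] — {bushing}
2. gear@(1, 1, 0) [-x clear] — {bushing, gear}
3. spacer@(1, 0, 0) [-x clear] — {bushing, gear, spacer}
4. bracket@(0, 1, 0) [+y clear] — {bracket, bushing, gear, spacer}
5. cap@(0, 2, 0) [-x clear] — {bracket, bushing, cap, gear, spacer}
6. bearing@(0, 0, 0) [+z clear] — {bearing, bracket, bushing, cap, gear, spacer}
7. shaft@(1, 2, 1) [-x clear] — {bearing, bracket, bushing, cap, gear, shaft, spacer}
8. cover@(1, 2, 2) [+x clear] — {bearing, bracket, bushing, cap, cover, gear, shaft, spacer}

bushing; gear; spacer; bracket; cap; bearing; shaft; cover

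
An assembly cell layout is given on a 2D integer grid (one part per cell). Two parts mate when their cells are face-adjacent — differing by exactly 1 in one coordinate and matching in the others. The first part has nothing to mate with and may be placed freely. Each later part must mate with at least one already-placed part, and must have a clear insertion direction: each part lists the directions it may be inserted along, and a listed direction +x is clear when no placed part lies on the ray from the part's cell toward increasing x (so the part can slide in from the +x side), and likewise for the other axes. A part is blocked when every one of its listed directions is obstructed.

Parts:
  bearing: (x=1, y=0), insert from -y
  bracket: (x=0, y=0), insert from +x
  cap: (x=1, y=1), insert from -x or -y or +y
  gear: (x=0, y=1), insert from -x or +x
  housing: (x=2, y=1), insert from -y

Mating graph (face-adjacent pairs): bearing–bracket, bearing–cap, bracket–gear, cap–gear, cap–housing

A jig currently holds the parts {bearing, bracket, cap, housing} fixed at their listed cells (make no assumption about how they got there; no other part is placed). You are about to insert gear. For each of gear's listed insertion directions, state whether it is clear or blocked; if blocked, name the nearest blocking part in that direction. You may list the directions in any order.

+x: blocked by cap; -x: clear

-x: ray from gear(0, 1) has no placed part ⇒ clear
+x: nearest on ray is cap@(1, 1) ⇒ blocked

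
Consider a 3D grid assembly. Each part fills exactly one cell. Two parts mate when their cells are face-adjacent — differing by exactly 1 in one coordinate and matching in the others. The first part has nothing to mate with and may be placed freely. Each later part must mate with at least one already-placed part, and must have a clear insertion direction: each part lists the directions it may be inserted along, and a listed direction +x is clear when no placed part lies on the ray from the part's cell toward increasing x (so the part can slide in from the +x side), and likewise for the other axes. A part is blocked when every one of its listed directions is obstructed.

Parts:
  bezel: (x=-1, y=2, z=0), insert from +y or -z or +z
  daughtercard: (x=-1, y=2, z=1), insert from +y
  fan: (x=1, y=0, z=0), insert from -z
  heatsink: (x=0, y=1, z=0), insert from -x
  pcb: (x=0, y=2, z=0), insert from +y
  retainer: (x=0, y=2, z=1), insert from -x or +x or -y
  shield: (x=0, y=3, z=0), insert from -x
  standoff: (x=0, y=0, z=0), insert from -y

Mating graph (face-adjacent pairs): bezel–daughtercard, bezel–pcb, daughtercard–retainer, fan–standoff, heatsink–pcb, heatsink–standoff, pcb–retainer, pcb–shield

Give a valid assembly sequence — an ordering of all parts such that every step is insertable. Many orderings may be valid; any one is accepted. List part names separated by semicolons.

heatsink; pcb; bezel; shield; retainer; standoff; fan; daughtercard

1. heatsink@(0, 1, 0) [-x clear] — {heatsink}
2. pcb@(0, 2, 0) [+y clear] — {heatsink, pcb}
3. bezel@(-1, 2, 0) [+y clear] — {bezel, heatsink, pcb}
4. shield@(0, 3, 0) [-x clear] — {bezel, heatsink, pcb, shield}
5. retainer@(0, 2, 1) [-x clear] — {bezel, heatsink, pcb, retainer, shield}
6. standoff@(0, 0, 0) [-y clear] — {bezel, heatsink, pcb, retainer, shield, standoff}
7. fan@(1, 0, 0) [-z clear] — {bezel, fan, heatsink, pcb, retainer, shield, standoff}
8. daughtercard@(-1, 2, 1) [+y clear] — {bezel, daughtercard, fan, heatsink, pcb, retainer, shield, standoff}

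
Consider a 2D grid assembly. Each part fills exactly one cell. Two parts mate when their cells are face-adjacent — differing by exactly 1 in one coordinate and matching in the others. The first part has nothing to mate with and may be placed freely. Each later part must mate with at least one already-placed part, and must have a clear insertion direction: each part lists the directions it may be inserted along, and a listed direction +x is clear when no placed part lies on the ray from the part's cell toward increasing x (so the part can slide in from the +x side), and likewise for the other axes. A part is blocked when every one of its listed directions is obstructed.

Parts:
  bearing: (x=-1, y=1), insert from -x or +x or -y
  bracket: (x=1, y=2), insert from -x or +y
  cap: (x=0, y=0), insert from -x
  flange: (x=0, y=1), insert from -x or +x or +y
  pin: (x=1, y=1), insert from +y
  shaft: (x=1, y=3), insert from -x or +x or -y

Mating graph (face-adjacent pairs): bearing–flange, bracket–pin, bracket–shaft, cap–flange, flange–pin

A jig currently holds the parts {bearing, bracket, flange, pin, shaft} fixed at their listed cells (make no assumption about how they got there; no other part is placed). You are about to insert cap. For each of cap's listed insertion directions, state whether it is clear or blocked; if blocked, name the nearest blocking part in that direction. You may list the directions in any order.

-x: ray from cap(0, 0) has no placed part ⇒ clear

-x: clear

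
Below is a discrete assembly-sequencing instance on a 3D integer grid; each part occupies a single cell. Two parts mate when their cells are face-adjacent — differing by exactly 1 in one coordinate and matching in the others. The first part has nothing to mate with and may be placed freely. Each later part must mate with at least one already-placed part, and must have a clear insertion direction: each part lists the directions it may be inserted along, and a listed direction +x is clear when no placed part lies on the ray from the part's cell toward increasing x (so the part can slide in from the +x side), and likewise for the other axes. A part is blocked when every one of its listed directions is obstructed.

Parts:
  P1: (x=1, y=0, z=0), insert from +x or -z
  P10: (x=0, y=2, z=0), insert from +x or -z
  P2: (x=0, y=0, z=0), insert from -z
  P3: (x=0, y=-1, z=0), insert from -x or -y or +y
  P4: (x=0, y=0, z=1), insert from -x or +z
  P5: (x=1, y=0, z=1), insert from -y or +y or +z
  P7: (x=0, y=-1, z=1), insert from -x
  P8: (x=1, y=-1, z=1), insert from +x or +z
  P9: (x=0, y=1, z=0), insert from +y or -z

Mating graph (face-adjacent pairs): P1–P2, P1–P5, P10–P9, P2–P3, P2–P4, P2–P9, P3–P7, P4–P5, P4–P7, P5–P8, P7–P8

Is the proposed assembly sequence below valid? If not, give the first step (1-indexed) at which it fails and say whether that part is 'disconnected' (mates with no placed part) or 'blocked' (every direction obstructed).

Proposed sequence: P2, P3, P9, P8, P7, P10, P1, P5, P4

1. P2@(0, 0, 0) [-z clear] — {P2}
2. P3@(0, -1, 0) [-x clear] — {P2, P3}
3. P9@(0, 1, 0) [+y clear] — {P2, P3, P9}
4. P8@(1, -1, 1) — no placed neighbour ⇒ disconnected

Invalid at step 4 (disconnected)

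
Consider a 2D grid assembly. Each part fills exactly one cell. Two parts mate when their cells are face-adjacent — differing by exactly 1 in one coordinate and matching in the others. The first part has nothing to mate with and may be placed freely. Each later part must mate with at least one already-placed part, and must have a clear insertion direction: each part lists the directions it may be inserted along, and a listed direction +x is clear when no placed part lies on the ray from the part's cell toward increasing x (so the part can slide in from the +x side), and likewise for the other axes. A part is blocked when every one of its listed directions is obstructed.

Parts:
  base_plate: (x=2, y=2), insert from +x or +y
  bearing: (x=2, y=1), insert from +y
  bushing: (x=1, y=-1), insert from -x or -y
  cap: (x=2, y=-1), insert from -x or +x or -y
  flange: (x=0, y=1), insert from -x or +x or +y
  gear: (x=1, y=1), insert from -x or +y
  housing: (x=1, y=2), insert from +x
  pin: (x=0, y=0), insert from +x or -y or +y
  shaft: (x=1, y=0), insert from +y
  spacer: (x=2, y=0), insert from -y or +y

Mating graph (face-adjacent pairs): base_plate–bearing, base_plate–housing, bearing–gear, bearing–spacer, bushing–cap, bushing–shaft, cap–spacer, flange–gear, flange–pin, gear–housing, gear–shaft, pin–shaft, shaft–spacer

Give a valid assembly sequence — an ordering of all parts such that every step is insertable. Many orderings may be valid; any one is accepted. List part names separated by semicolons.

1. cap@(2, -1) [-x clear] — {cap}
2. bushing@(1, -1) [-x clear] — {bushing, cap}
3. spacer@(2, 0) [+y clear] — {bushing, cap, spacer}
4. bearing@(2, 1) [+y clear] — {bearing, bushing, cap, spacer}
5. shaft@(1, 0) [+y clear] — {bearing, bushing, cap, shaft, spacer}
6. gear@(1, 1) [-x clear] — {bearing, bushing, cap, gear, shaft, spacer}
7. flange@(0, 1) [-x clear] — {bearing, bushing, cap, flange, gear, shaft, spacer}
8. housing@(1, 2) [+x clear] — {bearing, bushing, cap, flange, gear, housing, shaft, spacer}
9. pin@(0, 0) [-y clear] — {bearing, bushing, cap, flange, gear, housing, pin, shaft, spacer}
10. base_plate@(2, 2) [+x clear] — {base_plate, bearing, bushing, cap, flange, gear, housing, pin, shaft, spacer}

cap; bushing; spacer; bearing; shaft; gear; flange; housing; pin; base_plate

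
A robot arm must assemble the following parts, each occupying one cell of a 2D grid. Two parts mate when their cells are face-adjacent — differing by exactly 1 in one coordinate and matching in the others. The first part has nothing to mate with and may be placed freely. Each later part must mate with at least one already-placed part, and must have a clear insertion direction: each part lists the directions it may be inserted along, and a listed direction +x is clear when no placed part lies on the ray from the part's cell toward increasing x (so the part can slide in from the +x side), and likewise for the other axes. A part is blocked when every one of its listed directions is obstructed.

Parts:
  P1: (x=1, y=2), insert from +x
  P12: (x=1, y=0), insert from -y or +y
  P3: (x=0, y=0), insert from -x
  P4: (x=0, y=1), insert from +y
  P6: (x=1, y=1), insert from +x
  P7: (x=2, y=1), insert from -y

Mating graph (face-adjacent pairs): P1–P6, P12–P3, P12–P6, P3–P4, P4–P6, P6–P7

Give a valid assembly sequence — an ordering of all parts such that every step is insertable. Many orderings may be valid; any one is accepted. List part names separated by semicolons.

1. P1@(1, 2) [+x clear] — {P1}
2. P6@(1, 1) [+x clear] — {P1, P6}
3. P7@(2, 1) [-y clear] — {P1, P6, P7}
4. P4@(0, 1) [+y clear] — {P1, P4, P6, P7}
5. P3@(0, 0) [-x clear] — {P1, P3, P4, P6, P7}
6. P12@(1, 0) [-y clear] — {P1, P12, P3, P4, P6, P7}

P1; P6; P7; P4; P3; P12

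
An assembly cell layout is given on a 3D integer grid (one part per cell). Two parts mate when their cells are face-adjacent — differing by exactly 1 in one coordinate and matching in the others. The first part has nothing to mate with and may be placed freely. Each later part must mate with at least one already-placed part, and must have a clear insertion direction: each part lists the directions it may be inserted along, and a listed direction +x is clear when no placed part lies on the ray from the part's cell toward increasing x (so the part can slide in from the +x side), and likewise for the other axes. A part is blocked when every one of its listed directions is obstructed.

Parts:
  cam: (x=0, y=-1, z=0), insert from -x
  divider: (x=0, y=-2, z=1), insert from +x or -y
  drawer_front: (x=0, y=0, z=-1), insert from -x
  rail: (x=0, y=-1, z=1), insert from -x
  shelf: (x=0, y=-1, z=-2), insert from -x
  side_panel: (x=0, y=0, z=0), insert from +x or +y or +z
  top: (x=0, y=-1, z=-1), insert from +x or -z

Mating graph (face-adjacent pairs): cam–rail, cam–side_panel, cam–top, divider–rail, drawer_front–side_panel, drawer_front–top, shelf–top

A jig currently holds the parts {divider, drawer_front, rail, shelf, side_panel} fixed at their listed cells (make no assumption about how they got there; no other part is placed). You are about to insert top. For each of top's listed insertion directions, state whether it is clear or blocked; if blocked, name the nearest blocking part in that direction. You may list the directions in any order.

+x: ray from top(0, -1, -1) has no placed part ⇒ clear
-z: nearest on ray is shelf@(0, -1, -2) ⇒ blocked

+x: clear; -z: blocked by shelf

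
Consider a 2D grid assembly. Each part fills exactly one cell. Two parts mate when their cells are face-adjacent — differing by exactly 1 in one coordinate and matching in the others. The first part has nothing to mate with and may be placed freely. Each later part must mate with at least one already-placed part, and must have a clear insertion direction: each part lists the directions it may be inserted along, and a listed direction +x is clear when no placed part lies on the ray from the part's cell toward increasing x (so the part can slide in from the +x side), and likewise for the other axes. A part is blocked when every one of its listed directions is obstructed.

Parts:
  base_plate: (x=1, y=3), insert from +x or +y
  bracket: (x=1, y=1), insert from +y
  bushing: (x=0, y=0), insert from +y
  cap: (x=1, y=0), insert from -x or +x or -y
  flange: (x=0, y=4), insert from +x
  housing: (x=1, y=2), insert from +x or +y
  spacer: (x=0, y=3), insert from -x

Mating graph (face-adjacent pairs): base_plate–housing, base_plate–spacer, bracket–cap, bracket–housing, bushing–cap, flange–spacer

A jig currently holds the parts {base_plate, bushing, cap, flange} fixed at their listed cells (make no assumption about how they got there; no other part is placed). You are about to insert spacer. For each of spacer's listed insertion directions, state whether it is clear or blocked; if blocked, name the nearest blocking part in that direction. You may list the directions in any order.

-x: clear

-x: ray from spacer(0, 3) has no placed part ⇒ clear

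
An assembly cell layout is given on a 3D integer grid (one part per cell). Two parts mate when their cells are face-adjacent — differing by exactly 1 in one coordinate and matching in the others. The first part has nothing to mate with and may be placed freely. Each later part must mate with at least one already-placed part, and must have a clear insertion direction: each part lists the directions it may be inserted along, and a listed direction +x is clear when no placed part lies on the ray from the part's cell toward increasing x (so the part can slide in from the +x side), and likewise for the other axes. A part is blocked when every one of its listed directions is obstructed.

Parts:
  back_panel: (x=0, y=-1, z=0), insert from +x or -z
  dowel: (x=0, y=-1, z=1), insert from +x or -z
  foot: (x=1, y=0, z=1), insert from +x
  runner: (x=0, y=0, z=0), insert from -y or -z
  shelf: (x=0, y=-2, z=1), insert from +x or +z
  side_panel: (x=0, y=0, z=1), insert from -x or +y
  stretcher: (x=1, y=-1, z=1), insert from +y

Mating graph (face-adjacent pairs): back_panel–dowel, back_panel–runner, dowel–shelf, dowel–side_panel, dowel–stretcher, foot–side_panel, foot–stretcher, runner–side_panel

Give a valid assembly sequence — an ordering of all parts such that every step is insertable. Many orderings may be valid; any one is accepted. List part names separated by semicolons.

side_panel; runner; back_panel; dowel; stretcher; shelf; foot

1. side_panel@(0, 0, 1) [-x clear] — {side_panel}
2. runner@(0, 0, 0) [-y clear] — {runner, side_panel}
3. back_panel@(0, -1, 0) [+x clear] — {back_panel, runner, side_panel}
4. dowel@(0, -1, 1) [+x clear] — {back_panel, dowel, runner, side_panel}
5. stretcher@(1, -1, 1) [+y clear] — {back_panel, dowel, runner, side_panel, stretcher}
6. shelf@(0, -2, 1) [+x clear] — {back_panel, dowel, runner, shelf, side_panel, stretcher}
7. foot@(1, 0, 1) [+x clear] — {back_panel, dowel, foot, runner, shelf, side_panel, stretcher}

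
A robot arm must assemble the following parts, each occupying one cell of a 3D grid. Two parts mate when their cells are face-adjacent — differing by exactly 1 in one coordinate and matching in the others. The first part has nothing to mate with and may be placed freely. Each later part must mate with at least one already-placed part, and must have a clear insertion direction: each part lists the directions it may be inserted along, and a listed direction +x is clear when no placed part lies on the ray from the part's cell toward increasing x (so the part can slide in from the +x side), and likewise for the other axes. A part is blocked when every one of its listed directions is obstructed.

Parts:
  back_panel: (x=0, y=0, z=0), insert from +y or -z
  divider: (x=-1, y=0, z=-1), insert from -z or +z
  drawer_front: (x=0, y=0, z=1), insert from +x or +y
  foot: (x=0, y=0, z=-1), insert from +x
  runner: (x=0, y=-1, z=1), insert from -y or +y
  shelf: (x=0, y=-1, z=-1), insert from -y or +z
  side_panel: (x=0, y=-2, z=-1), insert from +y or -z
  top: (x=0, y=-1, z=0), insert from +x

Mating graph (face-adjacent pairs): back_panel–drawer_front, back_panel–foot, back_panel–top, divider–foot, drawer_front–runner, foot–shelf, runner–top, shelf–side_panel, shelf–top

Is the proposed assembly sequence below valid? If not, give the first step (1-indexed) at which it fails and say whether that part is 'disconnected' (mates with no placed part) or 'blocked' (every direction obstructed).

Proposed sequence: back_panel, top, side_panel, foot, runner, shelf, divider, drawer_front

Invalid at step 3 (disconnected)

1. back_panel@(0, 0, 0) [+y clear] — {back_panel}
2. top@(0, -1, 0) [+x clear] — {back_panel, top}
3. side_panel@(0, -2, -1) — no placed neighbour ⇒ disconnected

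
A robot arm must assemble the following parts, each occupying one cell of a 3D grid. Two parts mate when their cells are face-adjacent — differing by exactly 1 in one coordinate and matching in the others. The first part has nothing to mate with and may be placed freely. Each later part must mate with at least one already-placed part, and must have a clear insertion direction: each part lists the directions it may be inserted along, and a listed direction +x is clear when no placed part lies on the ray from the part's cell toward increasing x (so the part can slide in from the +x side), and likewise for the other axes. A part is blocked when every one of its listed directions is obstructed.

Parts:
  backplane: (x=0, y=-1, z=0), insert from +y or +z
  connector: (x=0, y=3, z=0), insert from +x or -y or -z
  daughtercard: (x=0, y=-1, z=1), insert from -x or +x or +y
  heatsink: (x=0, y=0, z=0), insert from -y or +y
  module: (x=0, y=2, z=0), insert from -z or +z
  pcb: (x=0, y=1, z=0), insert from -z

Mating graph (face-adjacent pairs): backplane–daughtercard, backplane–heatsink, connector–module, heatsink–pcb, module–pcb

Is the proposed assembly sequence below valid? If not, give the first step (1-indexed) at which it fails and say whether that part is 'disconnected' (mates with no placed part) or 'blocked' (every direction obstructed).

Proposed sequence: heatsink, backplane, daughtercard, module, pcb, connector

1. heatsink@(0, 0, 0) [-y clear] — {heatsink}
2. backplane@(0, -1, 0) [+z clear] — {backplane, heatsink}
3. daughtercard@(0, -1, 1) [-x clear] — {backplane, daughtercard, heatsink}
4. module@(0, 2, 0) — no placed neighbour ⇒ disconnected

Invalid at step 4 (disconnected)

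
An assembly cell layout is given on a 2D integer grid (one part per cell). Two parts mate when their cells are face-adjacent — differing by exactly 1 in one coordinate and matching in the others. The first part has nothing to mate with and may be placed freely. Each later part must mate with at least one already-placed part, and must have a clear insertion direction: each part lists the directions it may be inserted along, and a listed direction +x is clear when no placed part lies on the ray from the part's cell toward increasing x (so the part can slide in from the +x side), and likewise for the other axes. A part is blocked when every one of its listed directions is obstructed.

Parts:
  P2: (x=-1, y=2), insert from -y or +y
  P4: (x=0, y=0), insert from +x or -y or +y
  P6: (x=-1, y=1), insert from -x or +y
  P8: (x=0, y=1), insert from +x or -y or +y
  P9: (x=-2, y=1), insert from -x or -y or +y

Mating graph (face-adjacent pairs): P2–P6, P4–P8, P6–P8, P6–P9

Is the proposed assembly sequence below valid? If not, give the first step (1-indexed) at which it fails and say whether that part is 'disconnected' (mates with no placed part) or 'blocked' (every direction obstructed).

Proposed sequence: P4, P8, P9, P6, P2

Invalid at step 3 (disconnected)

1. P4@(0, 0) [+x clear] — {P4}
2. P8@(0, 1) [+x clear] — {P4, P8}
3. P9@(-2, 1) — no placed neighbour ⇒ disconnected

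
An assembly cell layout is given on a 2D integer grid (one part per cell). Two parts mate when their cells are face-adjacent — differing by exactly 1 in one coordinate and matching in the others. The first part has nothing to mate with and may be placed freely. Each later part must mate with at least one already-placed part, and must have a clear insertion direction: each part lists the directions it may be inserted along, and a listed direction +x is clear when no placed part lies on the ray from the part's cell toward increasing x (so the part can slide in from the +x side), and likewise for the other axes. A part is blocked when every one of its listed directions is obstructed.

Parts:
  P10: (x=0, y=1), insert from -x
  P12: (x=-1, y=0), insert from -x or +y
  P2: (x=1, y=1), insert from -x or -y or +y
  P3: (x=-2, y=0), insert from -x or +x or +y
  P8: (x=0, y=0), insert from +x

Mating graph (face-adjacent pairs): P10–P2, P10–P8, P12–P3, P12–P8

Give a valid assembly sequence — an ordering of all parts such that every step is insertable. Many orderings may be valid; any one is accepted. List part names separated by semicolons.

P2; P10; P8; P12; P3

1. P2@(1, 1) [-x clear] — {P2}
2. P10@(0, 1) [-x clear] — {P10, P2}
3. P8@(0, 0) [+x clear] — {P10, P2, P8}
4. P12@(-1, 0) [-x clear] — {P10, P12, P2, P8}
5. P3@(-2, 0) [-x clear] — {P10, P12, P2, P3, P8}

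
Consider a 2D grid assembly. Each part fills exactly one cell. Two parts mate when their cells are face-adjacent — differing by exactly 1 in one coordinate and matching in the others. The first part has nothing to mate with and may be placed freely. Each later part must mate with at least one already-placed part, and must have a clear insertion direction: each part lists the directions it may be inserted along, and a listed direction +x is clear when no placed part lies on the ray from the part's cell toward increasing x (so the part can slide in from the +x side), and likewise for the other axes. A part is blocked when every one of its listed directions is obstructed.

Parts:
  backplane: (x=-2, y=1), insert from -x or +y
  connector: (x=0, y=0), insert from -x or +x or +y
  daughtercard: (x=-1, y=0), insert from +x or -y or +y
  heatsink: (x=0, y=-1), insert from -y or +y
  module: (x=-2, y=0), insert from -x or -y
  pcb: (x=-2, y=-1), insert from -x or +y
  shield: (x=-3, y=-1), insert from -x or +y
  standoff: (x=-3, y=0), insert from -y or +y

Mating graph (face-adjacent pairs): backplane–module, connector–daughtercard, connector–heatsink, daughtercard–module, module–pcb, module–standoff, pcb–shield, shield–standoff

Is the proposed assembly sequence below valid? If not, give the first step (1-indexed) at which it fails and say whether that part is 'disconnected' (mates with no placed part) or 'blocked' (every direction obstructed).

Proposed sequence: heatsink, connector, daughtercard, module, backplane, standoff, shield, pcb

Invalid at step 8 (blocked)

1. heatsink@(0, -1) [-y clear] — {heatsink}
2. connector@(0, 0) [-x clear] — {connector, heatsink}
3. daughtercard@(-1, 0) [-y clear] — {connector, daughtercard, heatsink}
4. module@(-2, 0) [-x clear] — {connector, daughtercard, heatsink, module}
5. backplane@(-2, 1) [-x clear] — {backplane, connector, daughtercard, heatsink, module}
6. standoff@(-3, 0) [-y clear] — {backplane, connector, daughtercard, heatsink, module, standoff}
7. shield@(-3, -1) [-x clear] — {backplane, connector, daughtercard, heatsink, module, shield, standoff}
8. pcb@(-2, -1) — -x/+y all obstructed ⇒ blocked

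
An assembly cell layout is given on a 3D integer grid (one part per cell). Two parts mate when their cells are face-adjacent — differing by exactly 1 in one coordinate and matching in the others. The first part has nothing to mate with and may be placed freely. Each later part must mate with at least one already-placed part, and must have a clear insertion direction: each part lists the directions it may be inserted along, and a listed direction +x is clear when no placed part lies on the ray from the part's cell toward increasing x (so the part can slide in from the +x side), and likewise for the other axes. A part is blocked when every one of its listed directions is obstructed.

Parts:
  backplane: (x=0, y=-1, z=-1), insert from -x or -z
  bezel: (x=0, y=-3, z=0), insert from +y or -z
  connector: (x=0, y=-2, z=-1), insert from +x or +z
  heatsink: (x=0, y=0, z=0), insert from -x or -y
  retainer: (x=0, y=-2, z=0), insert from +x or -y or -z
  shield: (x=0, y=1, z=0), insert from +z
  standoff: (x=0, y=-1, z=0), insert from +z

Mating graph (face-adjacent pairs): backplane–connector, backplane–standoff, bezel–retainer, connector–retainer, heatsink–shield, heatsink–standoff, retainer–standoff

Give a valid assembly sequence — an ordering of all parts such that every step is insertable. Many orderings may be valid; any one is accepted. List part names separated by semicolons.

1. retainer@(0, -2, 0) [+x clear] — {retainer}
2. bezel@(0, -3, 0) [-z clear] — {bezel, retainer}
3. connector@(0, -2, -1) [+x clear] — {bezel, connector, retainer}
4. backplane@(0, -1, -1) [-x clear] — {backplane, bezel, connector, retainer}
5. standoff@(0, -1, 0) [+z clear] — {backplane, bezel, connector, retainer, standoff}
6. heatsink@(0, 0, 0) [-x clear] — {backplane, bezel, connector, heatsink, retainer, standoff}
7. shield@(0, 1, 0) [+z clear] — {backplane, bezel, connector, heatsink, retainer, shield, standoff}

retainer; bezel; connector; backplane; standoff; heatsink; shield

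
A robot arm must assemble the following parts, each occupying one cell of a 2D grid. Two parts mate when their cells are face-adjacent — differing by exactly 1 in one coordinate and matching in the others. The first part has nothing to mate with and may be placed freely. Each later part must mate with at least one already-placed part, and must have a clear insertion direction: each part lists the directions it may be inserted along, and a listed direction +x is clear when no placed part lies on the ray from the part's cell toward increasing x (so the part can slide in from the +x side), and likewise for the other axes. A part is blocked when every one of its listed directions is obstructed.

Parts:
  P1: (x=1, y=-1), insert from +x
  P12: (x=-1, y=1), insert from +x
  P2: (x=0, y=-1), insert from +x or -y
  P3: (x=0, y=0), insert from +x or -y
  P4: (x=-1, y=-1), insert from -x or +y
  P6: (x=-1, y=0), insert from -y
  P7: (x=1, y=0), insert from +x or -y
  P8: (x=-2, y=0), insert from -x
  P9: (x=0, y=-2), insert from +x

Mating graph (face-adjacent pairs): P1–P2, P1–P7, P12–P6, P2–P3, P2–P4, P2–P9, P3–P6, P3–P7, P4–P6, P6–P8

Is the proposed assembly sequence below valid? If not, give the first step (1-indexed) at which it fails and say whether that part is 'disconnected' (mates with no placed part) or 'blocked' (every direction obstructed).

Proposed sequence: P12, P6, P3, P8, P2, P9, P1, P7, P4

Valid

1. P12@(-1, 1) [+x clear] — {P12}
2. P6@(-1, 0) [-y clear] — {P12, P6}
3. P3@(0, 0) [+x clear] — {P12, P3, P6}
4. P8@(-2, 0) [-x clear] — {P12, P3, P6, P8}
5. P2@(0, -1) [+x clear] — {P12, P2, P3, P6, P8}
6. P9@(0, -2) [+x clear] — {P12, P2, P3, P6, P8, P9}
7. P1@(1, -1) [+x clear] — {P1, P12, P2, P3, P6, P8, P9}
8. P7@(1, 0) [+x clear] — {P1, P12, P2, P3, P6, P7, P8, P9}
9. P4@(-1, -1) [-x clear] — {P1, P12, P2, P3, P4, P6, P7, P8, P9}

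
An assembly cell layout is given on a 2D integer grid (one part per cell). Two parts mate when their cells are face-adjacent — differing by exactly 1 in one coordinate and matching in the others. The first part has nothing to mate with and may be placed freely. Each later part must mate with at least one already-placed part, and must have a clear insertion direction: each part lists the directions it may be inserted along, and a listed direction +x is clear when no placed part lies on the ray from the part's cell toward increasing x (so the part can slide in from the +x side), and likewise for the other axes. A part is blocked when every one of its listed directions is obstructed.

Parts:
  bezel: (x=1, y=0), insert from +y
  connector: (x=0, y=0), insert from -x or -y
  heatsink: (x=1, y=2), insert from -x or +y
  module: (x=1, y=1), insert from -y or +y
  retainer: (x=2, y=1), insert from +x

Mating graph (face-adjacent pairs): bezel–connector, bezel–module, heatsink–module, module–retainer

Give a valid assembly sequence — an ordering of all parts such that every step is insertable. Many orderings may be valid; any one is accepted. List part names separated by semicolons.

connector; bezel; module; retainer; heatsink

1. connector@(0, 0) [-x clear] — {connector}
2. bezel@(1, 0) [+y clear] — {bezel, connector}
3. module@(1, 1) [+y clear] — {bezel, connector, module}
4. retainer@(2, 1) [+x clear] — {bezel, connector, module, retainer}
5. heatsink@(1, 2) [-x clear] — {bezel, connector, heatsink, module, retainer}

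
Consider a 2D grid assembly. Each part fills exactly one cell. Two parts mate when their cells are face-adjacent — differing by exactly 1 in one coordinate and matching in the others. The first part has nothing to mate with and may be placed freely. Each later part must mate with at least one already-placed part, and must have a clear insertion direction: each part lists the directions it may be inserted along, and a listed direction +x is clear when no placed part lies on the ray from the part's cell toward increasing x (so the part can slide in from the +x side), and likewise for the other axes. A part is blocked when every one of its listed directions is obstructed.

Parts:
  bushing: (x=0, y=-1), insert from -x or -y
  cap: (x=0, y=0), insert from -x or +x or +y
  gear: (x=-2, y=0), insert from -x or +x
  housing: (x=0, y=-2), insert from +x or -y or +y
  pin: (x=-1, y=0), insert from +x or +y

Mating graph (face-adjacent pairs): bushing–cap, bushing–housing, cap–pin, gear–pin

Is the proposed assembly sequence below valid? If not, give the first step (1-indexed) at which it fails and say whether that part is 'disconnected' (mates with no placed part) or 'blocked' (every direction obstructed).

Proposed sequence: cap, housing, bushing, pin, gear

1. cap@(0, 0) [-x clear] — {cap}
2. housing@(0, -2) — no placed neighbour ⇒ disconnected

Invalid at step 2 (disconnected)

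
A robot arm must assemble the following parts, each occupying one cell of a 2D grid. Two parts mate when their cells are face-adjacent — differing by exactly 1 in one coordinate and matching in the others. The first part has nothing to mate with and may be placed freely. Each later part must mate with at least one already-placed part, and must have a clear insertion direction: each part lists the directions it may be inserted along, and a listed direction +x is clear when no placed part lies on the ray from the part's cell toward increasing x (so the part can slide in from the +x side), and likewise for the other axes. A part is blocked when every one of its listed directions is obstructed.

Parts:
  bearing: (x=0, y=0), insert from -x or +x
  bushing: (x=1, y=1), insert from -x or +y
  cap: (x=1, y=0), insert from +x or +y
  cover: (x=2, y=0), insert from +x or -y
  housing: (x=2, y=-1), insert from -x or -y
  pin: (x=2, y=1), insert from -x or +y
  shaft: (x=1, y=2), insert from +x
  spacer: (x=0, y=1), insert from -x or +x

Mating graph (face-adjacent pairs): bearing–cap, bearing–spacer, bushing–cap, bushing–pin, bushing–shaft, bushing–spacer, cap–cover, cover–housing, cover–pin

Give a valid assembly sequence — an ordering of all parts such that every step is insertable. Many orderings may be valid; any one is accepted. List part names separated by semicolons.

1. pin@(2, 1) [-x clear] — {pin}
2. cover@(2, 0) [+x clear] — {cover, pin}
3. cap@(1, 0) [+y clear] — {cap, cover, pin}
4. housing@(2, -1) [-x clear] — {cap, cover, housing, pin}
5. bearing@(0, 0) [-x clear] — {bearing, cap, cover, housing, pin}
6. spacer@(0, 1) [-x clear] — {bearing, cap, cover, housing, pin, spacer}
7. bushing@(1, 1) [+y clear] — {bearing, bushing, cap, cover, housing, pin, spacer}
8. shaft@(1, 2) [+x clear] — {bearing, bushing, cap, cover, housing, pin, shaft, spacer}

pin; cover; cap; housing; bearing; spacer; bushing; shaft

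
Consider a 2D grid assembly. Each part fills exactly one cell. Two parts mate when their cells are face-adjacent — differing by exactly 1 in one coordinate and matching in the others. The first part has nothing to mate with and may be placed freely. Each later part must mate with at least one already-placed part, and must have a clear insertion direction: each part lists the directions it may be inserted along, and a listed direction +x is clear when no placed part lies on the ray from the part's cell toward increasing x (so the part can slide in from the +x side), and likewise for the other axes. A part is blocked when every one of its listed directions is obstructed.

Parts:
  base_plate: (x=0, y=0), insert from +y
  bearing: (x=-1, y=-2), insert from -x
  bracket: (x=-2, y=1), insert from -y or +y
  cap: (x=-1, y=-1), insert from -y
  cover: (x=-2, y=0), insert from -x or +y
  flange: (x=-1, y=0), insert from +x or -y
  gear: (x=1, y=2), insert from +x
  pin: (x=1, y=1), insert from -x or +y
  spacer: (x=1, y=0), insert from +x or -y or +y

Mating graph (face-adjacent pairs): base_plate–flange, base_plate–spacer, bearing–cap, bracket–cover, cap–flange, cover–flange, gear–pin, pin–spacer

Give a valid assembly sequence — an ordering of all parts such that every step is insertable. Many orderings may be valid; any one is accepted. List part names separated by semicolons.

1. bracket@(-2, 1) [-y clear] — {bracket}
2. cover@(-2, 0) [-x clear] — {bracket, cover}
3. flange@(-1, 0) [+x clear] — {bracket, cover, flange}
4. base_plate@(0, 0) [+y clear] — {base_plate, bracket, cover, flange}
5. spacer@(1, 0) [+x clear] — {base_plate, bracket, cover, flange, spacer}
6. pin@(1, 1) [+y clear] — {base_plate, bracket, cover, flange, pin, spacer}
7. cap@(-1, -1) [-y clear] — {base_plate, bracket, cap, cover, flange, pin, spacer}
8. bearing@(-1, -2) [-x clear] — {base_plate, bearing, bracket, cap, cover, flange, pin, spacer}
9. gear@(1, 2) [+x clear] — {base_plate, bearing, bracket, cap, cover, flange, gear, pin, spacer}

bracket; cover; flange; base_plate; spacer; pin; cap; bearing; gear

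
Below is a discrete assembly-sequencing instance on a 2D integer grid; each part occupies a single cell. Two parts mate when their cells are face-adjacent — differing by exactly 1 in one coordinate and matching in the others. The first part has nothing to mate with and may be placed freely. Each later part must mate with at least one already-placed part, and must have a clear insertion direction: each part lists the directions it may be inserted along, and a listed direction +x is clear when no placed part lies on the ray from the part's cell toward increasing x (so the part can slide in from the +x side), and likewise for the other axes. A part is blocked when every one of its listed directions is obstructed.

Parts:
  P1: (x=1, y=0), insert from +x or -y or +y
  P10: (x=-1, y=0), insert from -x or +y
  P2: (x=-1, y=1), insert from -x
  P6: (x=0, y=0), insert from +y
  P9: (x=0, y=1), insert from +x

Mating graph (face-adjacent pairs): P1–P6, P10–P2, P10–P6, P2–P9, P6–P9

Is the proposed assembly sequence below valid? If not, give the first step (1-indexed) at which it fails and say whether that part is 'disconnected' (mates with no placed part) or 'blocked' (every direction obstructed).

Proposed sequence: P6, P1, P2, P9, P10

1. P6@(0, 0) [+y clear] — {P6}
2. P1@(1, 0) [+x clear] — {P1, P6}
3. P2@(-1, 1) — no placed neighbour ⇒ disconnected

Invalid at step 3 (disconnected)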